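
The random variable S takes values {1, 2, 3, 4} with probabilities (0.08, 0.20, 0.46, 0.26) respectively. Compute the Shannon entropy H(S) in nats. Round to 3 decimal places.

1.231 nats

H(S) = −Σ p·ln p.
  −(0.08)·ln(0.08) = 0.2021
  −(0.20)·ln(0.20) = 0.3219
  −(0.46)·ln(0.46) = 0.3572
  −(0.26)·ln(0.26) = 0.3502
Sum: 0.2021 + 0.3219 + 0.3572 + 0.3502 = 1.231 nats.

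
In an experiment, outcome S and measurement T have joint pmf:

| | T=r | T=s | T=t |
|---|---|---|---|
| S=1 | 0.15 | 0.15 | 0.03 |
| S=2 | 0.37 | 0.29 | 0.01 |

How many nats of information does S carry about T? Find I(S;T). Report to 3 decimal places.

Marginals: p(S) = (0.3300, 0.6700), p(T) = (0.5200, 0.4400, 0.0400).
I(S;T) = Σ p(x,y)·ln[p(x,y)/(p(x)p(y))].
  (1,r): 0.15·ln(0.8741) = -0.0202
  (1,s): 0.15·ln(1.0331) = 0.0049
  (1,t): 0.03·ln(2.2727) = 0.0246
  (2,r): 0.37·ln(1.0620) = 0.0223
  (2,s): 0.29·ln(0.9837) = -0.0048
  (2,t): 0.01·ln(0.3731) = -0.0099
Sum = 0.017 nats.

0.017 nats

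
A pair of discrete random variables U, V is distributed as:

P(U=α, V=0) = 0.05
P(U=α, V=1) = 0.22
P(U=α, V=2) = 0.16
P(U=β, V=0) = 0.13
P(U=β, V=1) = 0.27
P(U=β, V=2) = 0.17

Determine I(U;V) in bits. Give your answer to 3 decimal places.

Marginals: p(U) = (0.4300, 0.5700), p(V) = (0.1800, 0.4900, 0.3300).
I(U;V) = Σ p(x,y)·log₂[p(x,y)/(p(x)p(y))].
  (α,0): 0.05·log₂(0.6460) = -0.0315
  (α,1): 0.22·log₂(1.0441) = 0.0137
  (α,2): 0.16·log₂(1.1276) = 0.0277
  (β,0): 0.13·log₂(1.2671) = 0.0444
  (β,1): 0.27·log₂(0.9667) = -0.0132
  (β,2): 0.17·log₂(0.9038) = -0.0248
Sum = 0.016 bits.

0.016 bits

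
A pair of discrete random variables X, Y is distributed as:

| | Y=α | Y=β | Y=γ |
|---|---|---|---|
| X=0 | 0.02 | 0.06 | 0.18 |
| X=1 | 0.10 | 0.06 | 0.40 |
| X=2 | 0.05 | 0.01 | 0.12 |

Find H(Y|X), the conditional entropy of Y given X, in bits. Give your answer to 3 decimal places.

Marginals: p(X) = (0.2600, 0.5600, 0.1800), p(Y) = (0.1700, 0.1300, 0.7000).
H(Y|X) = Σ p(X) · H(Y|X=·).
  X=0: p=0.2600, H(Y|X=0) = 1.1401
  X=1: p=0.5600, H(Y|X=1) = 1.1358
  X=2: p=0.1800, H(Y|X=2) = 1.1350
Weighted sum = 1.137 bits.

1.137 bits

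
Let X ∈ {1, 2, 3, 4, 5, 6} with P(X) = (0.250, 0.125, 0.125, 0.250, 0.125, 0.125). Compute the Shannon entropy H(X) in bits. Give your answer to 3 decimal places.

2.500 bits

H(X) = −Σ p·log₂ p.
  −(0.250)·log₂(0.250) = 0.5000
  −(0.125)·log₂(0.125) = 0.3750
  −(0.125)·log₂(0.125) = 0.3750
  −(0.250)·log₂(0.250) = 0.5000
  −(0.125)·log₂(0.125) = 0.3750
  −(0.125)·log₂(0.125) = 0.3750
Sum: 0.5000 + 0.3750 + 0.3750 + 0.5000 + 0.3750 + 0.3750 = 2.500 bits.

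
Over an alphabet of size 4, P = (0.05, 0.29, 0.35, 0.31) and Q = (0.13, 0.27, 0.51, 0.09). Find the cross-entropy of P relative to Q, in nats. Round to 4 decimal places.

1.4639 nats

H(P,Q) = −Σ p·ln q.
  −0.05·ln(0.13) = 0.10201
  −0.29·ln(0.27) = 0.37971
  −0.35·ln(0.51) = 0.23567
  −0.31·ln(0.09) = 0.74646
H(P,Q) = 1.4639 nats.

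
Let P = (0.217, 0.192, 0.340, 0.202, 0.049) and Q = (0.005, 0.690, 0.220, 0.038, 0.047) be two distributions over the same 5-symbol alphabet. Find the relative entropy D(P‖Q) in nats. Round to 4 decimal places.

1.0601 nats

D(P‖Q) = Σ p·ln(p/q).
  0.217·ln(0.217/0.005) = 0.81819
  0.192·ln(0.192/0.690) = -0.24561
  0.340·ln(0.340/0.220) = 0.14801
  0.202·ln(0.202/0.038) = 0.33748
  0.049·ln(0.049/0.047) = 0.00204
D(P‖Q) = 1.0601 nats.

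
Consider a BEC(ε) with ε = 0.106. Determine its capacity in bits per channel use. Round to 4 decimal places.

0.8940 bits

Binary erasure channel: capacity C = 1 − ε.
C = 1 − 0.106 = 0.8940 bits per channel use.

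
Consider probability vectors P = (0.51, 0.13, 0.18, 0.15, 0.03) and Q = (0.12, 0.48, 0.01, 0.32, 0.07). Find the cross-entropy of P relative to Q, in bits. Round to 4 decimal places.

3.2553 bits

H(P,Q) = −Σ p·log₂ q.
  −0.51·log₂(0.12) = 1.56004
  −0.13·log₂(0.48) = 0.13766
  −0.18·log₂(0.01) = 1.19589
  −0.15·log₂(0.32) = 0.24658
  −0.03·log₂(0.07) = 0.11510
H(P,Q) = 3.2553 bits.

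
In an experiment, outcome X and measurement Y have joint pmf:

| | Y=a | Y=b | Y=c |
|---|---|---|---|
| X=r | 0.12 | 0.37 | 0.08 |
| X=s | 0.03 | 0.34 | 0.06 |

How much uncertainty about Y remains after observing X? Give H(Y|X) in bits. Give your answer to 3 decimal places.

Chain rule: H(Y|X) = H(X,Y) − H(X).
Marginals: p(X) = (0.5700, 0.4300), p(Y) = (0.1500, 0.7100, 0.1400).
H(X,Y) = 2.1138 bits; H(X) = 0.9858 bits.
H(Y|X) = 2.1138 − 0.9858 = 1.128 bits.

1.128 bits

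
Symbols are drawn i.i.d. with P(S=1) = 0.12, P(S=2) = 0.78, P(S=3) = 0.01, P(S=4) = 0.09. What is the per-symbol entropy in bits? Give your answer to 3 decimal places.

H(S) = −Σ p·log₂ p.
  −(0.12)·log₂(0.12) = 0.3671
  −(0.78)·log₂(0.78) = 0.2796
  −(0.01)·log₂(0.01) = 0.0664
  −(0.09)·log₂(0.09) = 0.3127
Sum: 0.3671 + 0.2796 + 0.0664 + 0.3127 = 1.026 bits.

1.026 bits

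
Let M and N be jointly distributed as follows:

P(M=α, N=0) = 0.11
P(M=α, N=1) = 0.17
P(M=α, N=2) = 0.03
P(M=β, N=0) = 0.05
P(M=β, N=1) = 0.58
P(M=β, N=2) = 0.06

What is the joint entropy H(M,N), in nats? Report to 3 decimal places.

1.284 nats

H(M,N) = −Σ p(x,y)·ln p(x,y) over all 6 cells.
  cell (α,0): −0.11·ln0.11 = 0.2428
  cell (α,1): −0.17·ln0.17 = 0.3012
  cell (α,2): −0.03·ln0.03 = 0.1052
  cell (β,0): −0.05·ln0.05 = 0.1498
  cell (β,1): −0.58·ln0.58 = 0.3159
  cell (β,2): −0.06·ln0.06 = 0.1688
Sum = 1.284 nats.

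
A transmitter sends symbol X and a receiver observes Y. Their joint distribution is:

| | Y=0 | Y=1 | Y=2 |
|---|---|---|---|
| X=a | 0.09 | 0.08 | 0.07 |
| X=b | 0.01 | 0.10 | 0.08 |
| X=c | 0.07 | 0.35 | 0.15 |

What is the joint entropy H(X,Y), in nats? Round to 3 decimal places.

1.921 nats

H(X,Y) = −Σ p(x,y)·ln p(x,y) over all 9 cells.
  cell (a,0): −0.09·ln0.09 = 0.2167
  cell (a,1): −0.08·ln0.08 = 0.2021
  cell (a,2): −0.07·ln0.07 = 0.1861
  cell (b,0): −0.01·ln0.01 = 0.0461
  cell (b,1): −0.10·ln0.10 = 0.2303
  cell (b,2): −0.08·ln0.08 = 0.2021
  cell (c,0): −0.07·ln0.07 = 0.1861
  cell (c,1): −0.35·ln0.35 = 0.3674
  cell (c,2): −0.15·ln0.15 = 0.2846
Sum = 1.921 nats.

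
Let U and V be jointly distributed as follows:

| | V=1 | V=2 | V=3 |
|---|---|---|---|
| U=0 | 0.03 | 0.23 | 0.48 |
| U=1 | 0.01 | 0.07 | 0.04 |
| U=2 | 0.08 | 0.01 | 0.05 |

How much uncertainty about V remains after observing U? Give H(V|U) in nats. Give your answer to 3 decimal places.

Chain rule: H(V|U) = H(U,V) − H(U).
Marginals: p(U) = (0.7400, 0.1200, 0.1400), p(V) = (0.1200, 0.3100, 0.5700).
H(U,V) = 1.5544 nats; H(U) = 0.7525 nats.
H(V|U) = 1.5544 − 0.7525 = 0.802 nats.

0.802 nats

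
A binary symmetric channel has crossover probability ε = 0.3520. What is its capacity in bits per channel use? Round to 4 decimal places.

Binary symmetric channel: C = 1 − h₂(ε) where h₂ is the binary entropy function.
h₂(0.3520) = −0.3520·log₂0.3520 − 0.6480·log₂0.6480 = 0.9358.
C = 1 − 0.9358 = 0.0642 bits per channel use.

0.0642 bits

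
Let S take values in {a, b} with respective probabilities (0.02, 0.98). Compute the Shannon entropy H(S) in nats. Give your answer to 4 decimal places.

0.0980 nats

H(S) = −Σ p·ln p.
  −(0.02)·ln(0.02) = 0.07824
  −(0.98)·ln(0.98) = 0.01980
Sum: 0.07824 + 0.01980 = 0.0980 nats.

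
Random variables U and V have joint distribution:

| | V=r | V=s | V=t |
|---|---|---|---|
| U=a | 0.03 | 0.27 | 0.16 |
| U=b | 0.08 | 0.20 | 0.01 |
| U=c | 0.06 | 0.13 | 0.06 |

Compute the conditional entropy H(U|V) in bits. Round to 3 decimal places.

1.412 bits

Chain rule: H(U|V) = H(U,V) − H(V).
Marginals: p(U) = (0.4600, 0.2900, 0.2500), p(V) = (0.1700, 0.6000, 0.2300).
H(U,V) = 2.7768 bits; H(V) = 1.3644 bits.
H(U|V) = 2.7768 − 1.3644 = 1.412 bits.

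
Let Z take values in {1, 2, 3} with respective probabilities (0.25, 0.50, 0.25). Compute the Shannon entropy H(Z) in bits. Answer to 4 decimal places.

H(Z) = −Σ p·log₂ p.
  −(0.25)·log₂(0.25) = 0.50000
  −(0.50)·log₂(0.50) = 0.50000
  −(0.25)·log₂(0.25) = 0.50000
Sum: 0.50000 + 0.50000 + 0.50000 = 1.5000 bits.

1.5000 bits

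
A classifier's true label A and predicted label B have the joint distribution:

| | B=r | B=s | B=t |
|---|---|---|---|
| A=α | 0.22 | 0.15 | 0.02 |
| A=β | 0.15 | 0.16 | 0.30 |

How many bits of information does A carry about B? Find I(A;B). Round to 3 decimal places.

0.187 bits

Marginals: p(A) = (0.3900, 0.6100), p(B) = (0.3700, 0.3100, 0.3200).
I(A;B) = Σ p(x,y)·log₂[p(x,y)/(p(x)p(y))].
  (α,r): 0.22·log₂(1.5246) = 0.1339
  (α,s): 0.15·log₂(1.2407) = 0.0467
  (α,t): 0.02·log₂(0.1603) = -0.0528
  (β,r): 0.15·log₂(0.6646) = -0.0884
  (β,s): 0.16·log₂(0.8461) = -0.0386
  (β,t): 0.30·log₂(1.5369) = 0.1860
Sum = 0.187 bits.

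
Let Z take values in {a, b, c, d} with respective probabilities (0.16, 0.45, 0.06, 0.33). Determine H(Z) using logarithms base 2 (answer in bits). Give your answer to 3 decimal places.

H(Z) = −Σ p·log₂ p.
  −(0.16)·log₂(0.16) = 0.4230
  −(0.45)·log₂(0.45) = 0.5184
  −(0.06)·log₂(0.06) = 0.2435
  −(0.33)·log₂(0.33) = 0.5278
Sum: 0.4230 + 0.5184 + 0.2435 + 0.5278 = 1.713 bits.

1.713 bits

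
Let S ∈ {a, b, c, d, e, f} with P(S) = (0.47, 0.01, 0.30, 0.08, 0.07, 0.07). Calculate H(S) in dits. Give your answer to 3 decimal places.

H(S) = −Σ p·log₁₀ p.
  −(0.47)·log₁₀(0.47) = 0.1541
  −(0.01)·log₁₀(0.01) = 0.0200
  −(0.30)·log₁₀(0.30) = 0.1569
  −(0.08)·log₁₀(0.08) = 0.0878
  −(0.07)·log₁₀(0.07) = 0.0808
  −(0.07)·log₁₀(0.07) = 0.0808
Sum: 0.1541 + 0.0200 + 0.1569 + 0.0878 + 0.0808 + 0.0808 = 0.580 dits.

0.580 dits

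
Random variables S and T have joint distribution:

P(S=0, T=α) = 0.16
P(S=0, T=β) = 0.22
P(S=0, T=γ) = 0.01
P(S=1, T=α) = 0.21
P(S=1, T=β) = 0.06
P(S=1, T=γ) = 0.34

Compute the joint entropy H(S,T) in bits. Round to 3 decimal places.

2.216 bits

H(S,T) = −Σ p(x,y)·log₂ p(x,y) over all 6 cells.
  cell (0,α): −0.16·log₂0.16 = 0.4230
  cell (0,β): −0.22·log₂0.22 = 0.4806
  cell (0,γ): −0.01·log₂0.01 = 0.0664
  cell (1,α): −0.21·log₂0.21 = 0.4728
  cell (1,β): −0.06·log₂0.06 = 0.2435
  cell (1,γ): −0.34·log₂0.34 = 0.5292
Sum = 2.216 bits.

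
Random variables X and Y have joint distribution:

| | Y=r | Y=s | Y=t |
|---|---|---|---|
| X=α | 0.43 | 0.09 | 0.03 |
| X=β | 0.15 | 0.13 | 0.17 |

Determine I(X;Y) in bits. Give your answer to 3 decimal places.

Marginals: p(X) = (0.5500, 0.4500), p(Y) = (0.5800, 0.2200, 0.2000).
I(X;Y) = H(X) + H(Y) − H(X,Y).
H(X) = 0.9928, H(Y) = 1.4008, H(X,Y) = 2.2158.
I(X;Y) = 0.9928 + 1.4008 − 2.2158 = 0.178 bits.

0.178 bits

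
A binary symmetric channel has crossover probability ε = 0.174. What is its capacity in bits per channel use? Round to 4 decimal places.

Binary symmetric channel: C = 1 − h₂(ε) where h₂ is the binary entropy function.
h₂(0.174) = −0.174·log₂0.174 − 0.826·log₂0.826 = 0.6668.
C = 1 − 0.6668 = 0.3332 bits per channel use.

0.3332 bits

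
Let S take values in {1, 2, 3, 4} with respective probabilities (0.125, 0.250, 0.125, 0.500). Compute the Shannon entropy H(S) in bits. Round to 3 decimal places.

1.750 bits

H(S) = −Σ p·log₂ p.
  −(0.125)·log₂(0.125) = 0.3750
  −(0.250)·log₂(0.250) = 0.5000
  −(0.125)·log₂(0.125) = 0.3750
  −(0.500)·log₂(0.500) = 0.5000
Sum: 0.3750 + 0.5000 + 0.3750 + 0.5000 = 1.750 bits.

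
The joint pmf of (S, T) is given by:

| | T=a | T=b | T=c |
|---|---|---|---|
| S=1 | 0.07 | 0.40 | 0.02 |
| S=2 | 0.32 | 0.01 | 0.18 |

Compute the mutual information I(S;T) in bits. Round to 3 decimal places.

0.573 bits

Marginals: p(S) = (0.4900, 0.5100), p(T) = (0.3900, 0.4100, 0.2000).
I(S;T) = Σ p(x,y)·log₂[p(x,y)/(p(x)p(y))].
  (1,a): 0.07·log₂(0.3663) = -0.1014
  (1,b): 0.40·log₂(1.9910) = 0.3974
  (1,c): 0.02·log₂(0.2041) = -0.0459
  (2,a): 0.32·log₂(1.6088) = 0.2195
  (2,b): 0.01·log₂(0.0478) = -0.0439
  (2,c): 0.18·log₂(1.7647) = 0.1475
Sum = 0.573 bits.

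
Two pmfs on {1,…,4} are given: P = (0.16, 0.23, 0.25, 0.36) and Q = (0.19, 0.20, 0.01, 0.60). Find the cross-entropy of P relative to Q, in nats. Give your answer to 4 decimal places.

H(P,Q) = −Σ p·ln q.
  −0.16·ln(0.19) = 0.26572
  −0.23·ln(0.20) = 0.37017
  −0.25·ln(0.01) = 1.15129
  −0.36·ln(0.60) = 0.18390
H(P,Q) = 1.9711 nats.

1.9711 nats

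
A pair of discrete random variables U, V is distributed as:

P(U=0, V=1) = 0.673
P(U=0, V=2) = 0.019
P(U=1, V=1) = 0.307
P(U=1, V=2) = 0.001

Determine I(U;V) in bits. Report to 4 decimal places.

Marginals: p(U) = (0.6920, 0.3080), p(V) = (0.9800, 0.0200).
I(U;V) = H(U) + H(V) − H(U,V).
H(U) = 0.8909, H(V) = 0.1414, H(U,V) = 1.0261.
I(U;V) = 0.8909 + 0.1414 − 1.0261 = 0.0062 bits.

0.0062 bits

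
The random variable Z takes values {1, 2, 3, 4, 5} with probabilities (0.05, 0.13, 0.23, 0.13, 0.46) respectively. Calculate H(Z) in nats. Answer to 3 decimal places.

H(Z) = −Σ p·ln p.
  −(0.05)·ln(0.05) = 0.1498
  −(0.13)·ln(0.13) = 0.2652
  −(0.23)·ln(0.23) = 0.3380
  −(0.13)·ln(0.13) = 0.2652
  −(0.46)·ln(0.46) = 0.3572
Sum: 0.1498 + 0.2652 + 0.3380 + 0.2652 + 0.3572 = 1.375 nats.

1.375 nats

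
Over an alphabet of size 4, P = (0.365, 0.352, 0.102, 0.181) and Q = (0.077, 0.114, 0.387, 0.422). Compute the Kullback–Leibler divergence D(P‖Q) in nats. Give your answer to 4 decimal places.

0.6756 nats

D(P‖Q) = Σ p·ln(p/q).
  0.365·ln(0.365/0.077) = 0.56797
  0.352·ln(0.352/0.114) = 0.39686
  0.102·ln(0.102/0.387) = -0.13601
  0.181·ln(0.181/0.422) = -0.15322
D(P‖Q) = 0.6756 nats.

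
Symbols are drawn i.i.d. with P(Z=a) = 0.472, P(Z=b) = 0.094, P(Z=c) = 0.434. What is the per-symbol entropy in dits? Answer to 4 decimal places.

H(Z) = −Σ p·log₁₀ p.
  −(0.472)·log₁₀(0.472) = 0.15390
  −(0.094)·log₁₀(0.094) = 0.09653
  −(0.434)·log₁₀(0.434) = 0.15733
Sum: 0.15390 + 0.09653 + 0.15733 = 0.4078 dits.

0.4078 dits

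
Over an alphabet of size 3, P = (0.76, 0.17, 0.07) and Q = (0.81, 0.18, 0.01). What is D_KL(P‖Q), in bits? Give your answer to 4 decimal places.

D(P‖Q) = Σ p·log₂(p/q).
  0.76·log₂(0.76/0.81) = -0.06986
  0.17·log₂(0.17/0.18) = -0.01402
  0.07·log₂(0.07/0.01) = 0.19651
D(P‖Q) = 0.1126 bits.

0.1126 bits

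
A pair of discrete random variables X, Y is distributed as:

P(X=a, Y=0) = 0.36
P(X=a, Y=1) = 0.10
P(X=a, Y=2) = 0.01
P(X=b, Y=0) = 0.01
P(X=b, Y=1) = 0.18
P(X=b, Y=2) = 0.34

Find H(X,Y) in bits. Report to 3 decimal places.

1.970 bits

H(X,Y) = −Σ p(x,y)·log₂ p(x,y) over all 6 cells.
  cell (a,0): −0.36·log₂0.36 = 0.5306
  cell (a,1): −0.10·log₂0.10 = 0.3322
  cell (a,2): −0.01·log₂0.01 = 0.0664
  cell (b,0): −0.01·log₂0.01 = 0.0664
  cell (b,1): −0.18·log₂0.18 = 0.4453
  cell (b,2): −0.34·log₂0.34 = 0.5292
Sum = 1.970 bits.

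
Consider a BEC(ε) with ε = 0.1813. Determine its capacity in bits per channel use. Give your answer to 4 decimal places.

Binary erasure channel: capacity C = 1 − ε.
C = 1 − 0.1813 = 0.8187 bits per channel use.

0.8187 bits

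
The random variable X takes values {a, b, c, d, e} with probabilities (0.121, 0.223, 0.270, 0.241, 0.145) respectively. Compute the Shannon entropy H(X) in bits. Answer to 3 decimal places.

H(X) = −Σ p·log₂ p.
  −(0.121)·log₂(0.121) = 0.3687
  −(0.223)·log₂(0.223) = 0.4828
  −(0.270)·log₂(0.270) = 0.5100
  −(0.241)·log₂(0.241) = 0.4947
  −(0.145)·log₂(0.145) = 0.4040
Sum: 0.3687 + 0.4828 + 0.5100 + 0.4947 + 0.4040 = 2.260 bits.

2.260 bits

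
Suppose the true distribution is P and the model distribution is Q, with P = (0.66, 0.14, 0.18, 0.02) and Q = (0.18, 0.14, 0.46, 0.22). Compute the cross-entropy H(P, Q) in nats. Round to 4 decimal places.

1.5771 nats

H(P,Q) = −Σ p·ln q.
  −0.66·ln(0.18) = 1.13177
  −0.14·ln(0.14) = 0.27526
  −0.18·ln(0.46) = 0.13978
  −0.02·ln(0.22) = 0.03028
H(P,Q) = 1.5771 nats.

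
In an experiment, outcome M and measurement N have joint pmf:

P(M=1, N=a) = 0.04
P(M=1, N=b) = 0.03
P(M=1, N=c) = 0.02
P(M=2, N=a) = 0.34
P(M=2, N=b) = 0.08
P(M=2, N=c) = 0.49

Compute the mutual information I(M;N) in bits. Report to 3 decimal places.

0.037 bits

Marginals: p(M) = (0.0900, 0.9100), p(N) = (0.3800, 0.1100, 0.5100).
I(M;N) = H(M) + H(N) − H(M,N).
H(M) = 0.4365, H(N) = 1.3762, H(M,N) = 1.7754.
I(M;N) = 0.4365 + 1.3762 − 1.7754 = 0.037 bits.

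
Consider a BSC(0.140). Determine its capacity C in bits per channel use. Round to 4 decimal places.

0.4158 bits

Binary symmetric channel: C = 1 − h₂(ε) where h₂ is the binary entropy function.
h₂(0.140) = −0.140·log₂0.140 − 0.860·log₂0.860 = 0.5842.
C = 1 − 0.5842 = 0.4158 bits per channel use.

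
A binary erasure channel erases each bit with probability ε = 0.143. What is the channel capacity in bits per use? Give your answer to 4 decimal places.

Binary erasure channel: capacity C = 1 − ε.
C = 1 − 0.143 = 0.8570 bits per channel use.

0.8570 bits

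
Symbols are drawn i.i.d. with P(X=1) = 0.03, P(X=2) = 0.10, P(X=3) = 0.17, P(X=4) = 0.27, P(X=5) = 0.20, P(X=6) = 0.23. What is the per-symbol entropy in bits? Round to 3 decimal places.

H(X) = −Σ p·log₂ p.
  −(0.03)·log₂(0.03) = 0.1518
  −(0.10)·log₂(0.10) = 0.3322
  −(0.17)·log₂(0.17) = 0.4346
  −(0.27)·log₂(0.27) = 0.5100
  −(0.20)·log₂(0.20) = 0.4644
  −(0.23)·log₂(0.23) = 0.4877
Sum: 0.1518 + 0.3322 + 0.4346 + 0.5100 + 0.4644 + 0.4877 = 2.381 bits.

2.381 bits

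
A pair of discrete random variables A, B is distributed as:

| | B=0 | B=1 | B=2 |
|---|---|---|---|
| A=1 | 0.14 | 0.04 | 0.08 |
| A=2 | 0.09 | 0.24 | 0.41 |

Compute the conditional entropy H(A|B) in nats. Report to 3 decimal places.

Marginals: p(A) = (0.2600, 0.7400), p(B) = (0.2300, 0.2800, 0.4900).
H(A|B) = Σ p(B) · H(A|B=·).
  B=0: p=0.2300, H(A|B=0) = 0.6693
  B=1: p=0.2800, H(A|B=1) = 0.4101
  B=2: p=0.4900, H(A|B=2) = 0.4450
Weighted sum = 0.487 nats.

0.487 nats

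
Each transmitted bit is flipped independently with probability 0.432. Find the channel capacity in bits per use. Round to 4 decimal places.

0.0134 bits

Binary symmetric channel: C = 1 − h₂(ε) where h₂ is the binary entropy function.
h₂(0.432) = −0.432·log₂0.432 − 0.568·log₂0.568 = 0.9866.
C = 1 − 0.9866 = 0.0134 bits per channel use.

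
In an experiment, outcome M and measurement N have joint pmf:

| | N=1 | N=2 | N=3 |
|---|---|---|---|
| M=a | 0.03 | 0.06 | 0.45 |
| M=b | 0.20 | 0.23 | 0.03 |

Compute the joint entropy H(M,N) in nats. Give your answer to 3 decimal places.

1.398 nats

H(M,N) = −Σ p(x,y)·ln p(x,y) over all 6 cells.
  cell (a,1): −0.03·ln0.03 = 0.1052
  cell (a,2): −0.06·ln0.06 = 0.1688
  cell (a,3): −0.45·ln0.45 = 0.3593
  cell (b,1): −0.20·ln0.20 = 0.3219
  cell (b,2): −0.23·ln0.23 = 0.3380
  cell (b,3): −0.03·ln0.03 = 0.1052
Sum = 1.398 nats.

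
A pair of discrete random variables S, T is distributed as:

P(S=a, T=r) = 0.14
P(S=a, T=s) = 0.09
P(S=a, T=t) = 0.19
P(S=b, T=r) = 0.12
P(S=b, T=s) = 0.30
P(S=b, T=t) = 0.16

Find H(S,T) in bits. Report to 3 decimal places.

2.476 bits

H(S,T) = −Σ p(x,y)·log₂ p(x,y) over all 6 cells.
  cell (a,r): −0.14·log₂0.14 = 0.3971
  cell (a,s): −0.09·log₂0.09 = 0.3127
  cell (a,t): −0.19·log₂0.19 = 0.4552
  cell (b,r): −0.12·log₂0.12 = 0.3671
  cell (b,s): −0.30·log₂0.30 = 0.5211
  cell (b,t): −0.16·log₂0.16 = 0.4230
Sum = 2.476 bits.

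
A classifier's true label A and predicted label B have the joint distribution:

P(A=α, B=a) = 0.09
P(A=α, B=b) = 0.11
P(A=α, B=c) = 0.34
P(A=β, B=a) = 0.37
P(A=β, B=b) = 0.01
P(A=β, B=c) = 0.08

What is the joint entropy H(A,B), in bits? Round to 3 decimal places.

H(A,B) = −Σ p(x,y)·log₂ p(x,y) over all 6 cells.
  cell (α,a): −0.09·log₂0.09 = 0.3127
  cell (α,b): −0.11·log₂0.11 = 0.3503
  cell (α,c): −0.34·log₂0.34 = 0.5292
  cell (β,a): −0.37·log₂0.37 = 0.5307
  cell (β,b): −0.01·log₂0.01 = 0.0664
  cell (β,c): −0.08·log₂0.08 = 0.2915
Sum = 2.081 bits.

2.081 bits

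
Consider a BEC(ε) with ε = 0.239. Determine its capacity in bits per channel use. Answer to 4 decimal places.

Binary erasure channel: capacity C = 1 − ε.
C = 1 − 0.239 = 0.7610 bits per channel use.

0.7610 bits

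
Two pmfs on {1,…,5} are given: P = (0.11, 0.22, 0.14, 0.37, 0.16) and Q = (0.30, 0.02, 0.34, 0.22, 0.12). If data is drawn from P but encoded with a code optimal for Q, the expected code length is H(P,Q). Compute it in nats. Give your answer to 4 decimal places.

2.0436 nats

H(P,Q) = −Σ p·ln q.
  −0.11·ln(0.30) = 0.13244
  −0.22·ln(0.02) = 0.86065
  −0.14·ln(0.34) = 0.15103
  −0.37·ln(0.22) = 0.56023
  −0.16·ln(0.12) = 0.33924
H(P,Q) = 2.0436 nats.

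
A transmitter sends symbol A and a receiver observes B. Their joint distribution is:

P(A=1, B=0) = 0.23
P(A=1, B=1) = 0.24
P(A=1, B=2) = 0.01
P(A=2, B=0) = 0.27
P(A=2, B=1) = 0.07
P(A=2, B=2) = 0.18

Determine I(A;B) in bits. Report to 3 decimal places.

0.206 bits

Marginals: p(A) = (0.4800, 0.5200), p(B) = (0.5000, 0.3100, 0.1900).
I(A;B) = Σ p(x,y)·log₂[p(x,y)/(p(x)p(y))].
  (1,0): 0.23·log₂(0.9583) = -0.0141
  (1,1): 0.24·log₂(1.6129) = 0.1655
  (1,2): 0.01·log₂(0.1096) = -0.0319
  (2,0): 0.27·log₂(1.0385) = 0.0147
  (2,1): 0.07·log₂(0.4342) = -0.0842
  (2,2): 0.18·log₂(1.8219) = 0.1558
Sum = 0.206 bits.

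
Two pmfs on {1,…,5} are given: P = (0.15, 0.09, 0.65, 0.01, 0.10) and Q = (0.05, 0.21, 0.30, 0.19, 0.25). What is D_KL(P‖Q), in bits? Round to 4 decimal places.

0.6781 bits

D(P‖Q) = Σ p·log₂(p/q).
  0.15·log₂(0.15/0.05) = 0.23774
  0.09·log₂(0.09/0.21) = -0.11002
  0.65·log₂(0.65/0.30) = 0.72506
  0.01·log₂(0.01/0.19) = -0.04248
  0.10·log₂(0.10/0.25) = -0.13219
D(P‖Q) = 0.6781 bits.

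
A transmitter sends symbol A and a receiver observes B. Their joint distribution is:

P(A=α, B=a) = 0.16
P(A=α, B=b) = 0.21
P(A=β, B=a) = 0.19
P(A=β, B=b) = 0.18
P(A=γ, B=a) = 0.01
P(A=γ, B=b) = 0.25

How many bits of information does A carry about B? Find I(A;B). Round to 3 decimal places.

0.147 bits

Marginals: p(A) = (0.3700, 0.3700, 0.2600), p(B) = (0.3600, 0.6400).
I(A;B) = H(A) + H(B) − H(A,B).
H(A) = 1.5667, H(B) = 0.9427, H(A,B) = 2.3628.
I(A;B) = 1.5667 + 0.9427 − 2.3628 = 0.147 bits.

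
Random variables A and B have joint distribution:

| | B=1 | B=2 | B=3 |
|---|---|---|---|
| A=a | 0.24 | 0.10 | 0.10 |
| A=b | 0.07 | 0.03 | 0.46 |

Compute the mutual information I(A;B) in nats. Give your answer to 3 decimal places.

Marginals: p(A) = (0.4400, 0.5600), p(B) = (0.3100, 0.1300, 0.5600).
I(A;B) = H(A) + H(B) − H(A,B).
H(A) = 0.6859, H(B) = 0.9530, H(A,B) = 1.4516.
I(A;B) = 0.6859 + 0.9530 − 1.4516 = 0.187 nats.

0.187 nats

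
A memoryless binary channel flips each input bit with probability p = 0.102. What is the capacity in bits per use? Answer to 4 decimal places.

Binary symmetric channel: C = 1 − h₂(ε) where h₂ is the binary entropy function.
h₂(0.102) = −0.102·log₂0.102 − 0.898·log₂0.898 = 0.4753.
C = 1 − 0.4753 = 0.5247 bits per channel use.

0.5247 bits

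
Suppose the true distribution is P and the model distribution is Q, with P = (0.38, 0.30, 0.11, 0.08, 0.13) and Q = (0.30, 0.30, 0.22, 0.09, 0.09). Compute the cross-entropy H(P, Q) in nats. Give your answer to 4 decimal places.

H(P,Q) = −Σ p·ln q.
  −0.38·ln(0.30) = 0.45751
  −0.30·ln(0.30) = 0.36119
  −0.11·ln(0.22) = 0.16655
  −0.08·ln(0.09) = 0.19264
  −0.13·ln(0.09) = 0.31303
H(P,Q) = 1.4909 nats.

1.4909 nats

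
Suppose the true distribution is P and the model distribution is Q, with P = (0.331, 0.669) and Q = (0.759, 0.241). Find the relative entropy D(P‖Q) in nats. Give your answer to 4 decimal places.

0.4083 nats

D(P‖Q) = Σ p·ln(p/q).
  0.331·ln(0.331/0.759) = -0.27469
  0.669·ln(0.669/0.241) = 0.68304
D(P‖Q) = 0.4083 nats.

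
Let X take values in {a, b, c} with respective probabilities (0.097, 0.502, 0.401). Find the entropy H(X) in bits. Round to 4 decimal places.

H(X) = −Σ p·log₂ p.
  −(0.097)·log₂(0.097) = 0.32649
  −(0.502)·log₂(0.502) = 0.49911
  −(0.401)·log₂(0.401) = 0.52865
Sum: 0.32649 + 0.49911 + 0.52865 = 1.3542 bits.

1.3542 bits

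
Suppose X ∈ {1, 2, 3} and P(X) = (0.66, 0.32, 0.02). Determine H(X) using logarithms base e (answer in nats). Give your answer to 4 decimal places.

H(X) = −Σ p·ln p.
  −(0.66)·ln(0.66) = 0.27424
  −(0.32)·ln(0.32) = 0.36462
  −(0.02)·ln(0.02) = 0.07824
Sum: 0.27424 + 0.36462 + 0.07824 = 0.7171 nats.

0.7171 nats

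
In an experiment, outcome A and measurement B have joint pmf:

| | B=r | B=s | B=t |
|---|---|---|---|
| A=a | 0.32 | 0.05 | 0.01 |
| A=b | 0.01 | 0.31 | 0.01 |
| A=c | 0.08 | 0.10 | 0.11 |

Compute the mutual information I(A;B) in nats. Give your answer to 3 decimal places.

Marginals: p(A) = (0.3800, 0.3300, 0.2900), p(B) = (0.4100, 0.4600, 0.1300).
I(A;B) = H(A) + H(B) − H(A,B).
H(A) = 1.0925, H(B) = 0.9880, H(A,B) = 1.6907.
I(A;B) = 1.0925 + 0.9880 − 1.6907 = 0.390 nats.

0.390 nats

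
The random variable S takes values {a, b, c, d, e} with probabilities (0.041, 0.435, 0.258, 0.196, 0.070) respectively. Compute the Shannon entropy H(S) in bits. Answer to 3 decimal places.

1.945 bits

H(S) = −Σ p·log₂ p.
  −(0.041)·log₂(0.041) = 0.1889
  −(0.435)·log₂(0.435) = 0.5224
  −(0.258)·log₂(0.258) = 0.5043
  −(0.196)·log₂(0.196) = 0.4608
  −(0.070)·log₂(0.070) = 0.2686
Sum: 0.1889 + 0.5224 + 0.5043 + 0.4608 + 0.2686 = 1.945 bits.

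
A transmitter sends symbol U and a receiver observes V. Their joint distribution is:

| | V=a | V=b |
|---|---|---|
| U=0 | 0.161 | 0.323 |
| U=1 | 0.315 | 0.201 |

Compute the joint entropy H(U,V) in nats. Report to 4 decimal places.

H(U,V) = −Σ p(x,y)·ln p(x,y) over all 4 cells.
  cell (0,a): −0.161·ln0.161 = 0.29404
  cell (0,b): −0.323·ln0.323 = 0.36502
  cell (1,a): −0.315·ln0.315 = 0.36388
  cell (1,b): −0.201·ln0.201 = 0.32249
Sum = 1.3454 nats.

1.3454 nats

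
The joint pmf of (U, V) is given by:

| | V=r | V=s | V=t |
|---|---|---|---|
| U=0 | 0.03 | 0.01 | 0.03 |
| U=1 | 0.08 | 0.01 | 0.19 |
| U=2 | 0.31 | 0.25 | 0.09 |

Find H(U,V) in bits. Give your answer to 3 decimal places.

2.520 bits

H(U,V) = −Σ p(x,y)·log₂ p(x,y) over all 9 cells.
  cell (0,r): −0.03·log₂0.03 = 0.1518
  cell (0,s): −0.01·log₂0.01 = 0.0664
  cell (0,t): −0.03·log₂0.03 = 0.1518
  cell (1,r): −0.08·log₂0.08 = 0.2915
  cell (1,s): −0.01·log₂0.01 = 0.0664
  cell (1,t): −0.19·log₂0.19 = 0.4552
  cell (2,r): −0.31·log₂0.31 = 0.5238
  cell (2,s): −0.25·log₂0.25 = 0.5000
  cell (2,t): −0.09·log₂0.09 = 0.3127
Sum = 2.520 bits.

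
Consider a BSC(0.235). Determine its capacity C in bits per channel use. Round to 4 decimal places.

Binary symmetric channel: C = 1 − h₂(ε) where h₂ is the binary entropy function.
h₂(0.235) = −0.235·log₂0.235 − 0.765·log₂0.765 = 0.7866.
C = 1 − 0.7866 = 0.2134 bits per channel use.

0.2134 bits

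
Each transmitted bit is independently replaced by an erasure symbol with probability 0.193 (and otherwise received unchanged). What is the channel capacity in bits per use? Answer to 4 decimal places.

0.8070 bits

Binary erasure channel: capacity C = 1 − ε.
C = 1 − 0.193 = 0.8070 bits per channel use.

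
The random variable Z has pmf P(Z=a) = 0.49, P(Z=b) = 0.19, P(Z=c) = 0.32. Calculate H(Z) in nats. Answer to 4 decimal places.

H(Z) = −Σ p·ln p.
  −(0.49)·ln(0.49) = 0.34954
  −(0.19)·ln(0.19) = 0.31554
  −(0.32)·ln(0.32) = 0.36462
Sum: 0.34954 + 0.31554 + 0.36462 = 1.0297 nats.

1.0297 nats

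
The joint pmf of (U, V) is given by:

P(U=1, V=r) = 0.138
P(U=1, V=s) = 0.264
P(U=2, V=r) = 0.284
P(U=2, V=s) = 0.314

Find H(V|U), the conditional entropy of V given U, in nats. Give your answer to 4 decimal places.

0.6723 nats

Chain rule: H(V|U) = H(U,V) − H(U).
Marginals: p(U) = (0.4020, 0.5980), p(V) = (0.4220, 0.5780).
H(U,V) = 1.3461 nats; H(U) = 0.6738 nats.
H(V|U) = 1.3461 − 0.6738 = 0.6723 nats.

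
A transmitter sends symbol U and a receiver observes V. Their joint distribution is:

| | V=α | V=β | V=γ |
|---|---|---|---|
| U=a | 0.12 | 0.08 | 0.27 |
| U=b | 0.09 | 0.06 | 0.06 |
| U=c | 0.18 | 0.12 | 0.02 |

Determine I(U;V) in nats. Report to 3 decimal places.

Marginals: p(U) = (0.4700, 0.2100, 0.3200), p(V) = (0.3900, 0.2600, 0.3500).
I(U;V) = Σ p(x,y)·ln[p(x,y)/(p(x)p(y))].
  (a,α): 0.12·ln(0.6547) = -0.0508
  (a,β): 0.08·ln(0.6547) = -0.0339
  (a,γ): 0.27·ln(1.6413) = 0.1338
  (b,α): 0.09·ln(1.0989) = 0.0085
  (b,β): 0.06·ln(1.0989) = 0.0057
  (b,γ): 0.06·ln(0.8163) = -0.0122
  (c,α): 0.18·ln(1.4423) = 0.0659
  (c,β): 0.12·ln(1.4423) = 0.0439
  (c,γ): 0.02·ln(0.1786) = -0.0345
Sum = 0.126 nats.

0.126 nats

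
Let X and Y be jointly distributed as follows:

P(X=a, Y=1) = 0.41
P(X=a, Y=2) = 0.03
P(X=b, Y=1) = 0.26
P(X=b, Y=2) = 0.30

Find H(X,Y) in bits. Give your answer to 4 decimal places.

1.7055 bits

H(X,Y) = −Σ p(x,y)·log₂ p(x,y) over all 4 cells.
  cell (a,1): −0.41·log₂0.41 = 0.52738
  cell (a,2): −0.03·log₂0.03 = 0.15177
  cell (b,1): −0.26·log₂0.26 = 0.50529
  cell (b,2): −0.30·log₂0.30 = 0.52109
Sum = 1.7055 bits.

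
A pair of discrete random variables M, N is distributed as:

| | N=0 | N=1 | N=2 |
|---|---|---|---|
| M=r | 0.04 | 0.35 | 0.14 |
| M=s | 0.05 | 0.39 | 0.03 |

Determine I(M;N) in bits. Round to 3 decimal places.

Marginals: p(M) = (0.5300, 0.4700), p(N) = (0.0900, 0.7400, 0.1700).
I(M;N) = H(M) + H(N) − H(M,N).
H(M) = 0.9974, H(N) = 1.0687, H(M,N) = 2.0106.
I(M;N) = 0.9974 + 1.0687 − 2.0106 = 0.055 bits.

0.055 bits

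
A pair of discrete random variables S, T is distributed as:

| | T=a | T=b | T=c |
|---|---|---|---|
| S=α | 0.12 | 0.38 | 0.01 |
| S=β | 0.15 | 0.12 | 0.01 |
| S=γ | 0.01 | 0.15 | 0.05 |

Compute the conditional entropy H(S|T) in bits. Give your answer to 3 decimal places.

1.314 bits

Chain rule: H(S|T) = H(S,T) − H(T).
Marginals: p(S) = (0.5100, 0.2800, 0.2100), p(T) = (0.2800, 0.6500, 0.0700).
H(S,T) = 2.5011 bits; H(T) = 1.1867 bits.
H(S|T) = 2.5011 − 1.1867 = 1.314 bits.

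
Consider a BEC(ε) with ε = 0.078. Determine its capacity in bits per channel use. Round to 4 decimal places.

0.9220 bits

Binary erasure channel: capacity C = 1 − ε.
C = 1 − 0.078 = 0.9220 bits per channel use.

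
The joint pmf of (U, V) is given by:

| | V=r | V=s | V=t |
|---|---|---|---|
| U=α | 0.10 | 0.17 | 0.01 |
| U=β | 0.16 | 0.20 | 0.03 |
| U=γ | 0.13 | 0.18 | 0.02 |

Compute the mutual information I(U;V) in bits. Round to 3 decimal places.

0.006 bits

Marginals: p(U) = (0.2800, 0.3900, 0.3300), p(V) = (0.3900, 0.5500, 0.0600).
I(U;V) = Σ p(x,y)·log₂[p(x,y)/(p(x)p(y))].
  (α,r): 0.10·log₂(0.9158) = -0.0127
  (α,s): 0.17·log₂(1.1039) = 0.0242
  (α,t): 0.01·log₂(0.5952) = -0.0075
  (β,r): 0.16·log₂(1.0519) = 0.0117
  (β,s): 0.20·log₂(0.9324) = -0.0202
  (β,t): 0.03·log₂(1.2821) = 0.0108
  (γ,r): 0.13·log₂(1.0101) = 0.0019
  (γ,s): 0.18·log₂(0.9917) = -0.0022
  (γ,t): 0.02·log₂(1.0101) = 0.0003
Sum = 0.006 bits.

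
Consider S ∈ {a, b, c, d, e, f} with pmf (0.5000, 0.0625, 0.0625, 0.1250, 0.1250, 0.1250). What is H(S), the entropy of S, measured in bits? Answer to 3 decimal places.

H(S) = −Σ p·log₂ p.
  −(0.5000)·log₂(0.5000) = 0.5000
  −(0.0625)·log₂(0.0625) = 0.2500
  −(0.0625)·log₂(0.0625) = 0.2500
  −(0.1250)·log₂(0.1250) = 0.3750
  −(0.1250)·log₂(0.1250) = 0.3750
  −(0.1250)·log₂(0.1250) = 0.3750
Sum: 0.5000 + 0.2500 + 0.2500 + 0.3750 + 0.3750 + 0.3750 = 2.125 bits.

2.125 bits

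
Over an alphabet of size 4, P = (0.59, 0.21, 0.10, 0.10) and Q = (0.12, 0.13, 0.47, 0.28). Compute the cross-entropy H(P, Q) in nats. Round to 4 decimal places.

1.8822 nats

H(P,Q) = −Σ p·ln q.
  −0.59·ln(0.12) = 1.25096
  −0.21·ln(0.13) = 0.42845
  −0.10·ln(0.47) = 0.07550
  −0.10·ln(0.28) = 0.12730
H(P,Q) = 1.8822 nats.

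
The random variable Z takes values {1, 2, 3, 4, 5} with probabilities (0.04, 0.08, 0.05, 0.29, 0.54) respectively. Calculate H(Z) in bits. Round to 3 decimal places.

H(Z) = −Σ p·log₂ p.
  −(0.04)·log₂(0.04) = 0.1858
  −(0.08)·log₂(0.08) = 0.2915
  −(0.05)·log₂(0.05) = 0.2161
  −(0.29)·log₂(0.29) = 0.5179
  −(0.54)·log₂(0.54) = 0.4800
Sum: 0.1858 + 0.2915 + 0.2161 + 0.5179 + 0.4800 = 1.691 bits.

1.691 bits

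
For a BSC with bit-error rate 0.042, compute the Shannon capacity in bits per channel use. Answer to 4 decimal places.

0.7486 bits

Binary symmetric channel: C = 1 − h₂(ε) where h₂ is the binary entropy function.
h₂(0.042) = −0.042·log₂0.042 − 0.958·log₂0.958 = 0.2514.
C = 1 − 0.2514 = 0.7486 bits per channel use.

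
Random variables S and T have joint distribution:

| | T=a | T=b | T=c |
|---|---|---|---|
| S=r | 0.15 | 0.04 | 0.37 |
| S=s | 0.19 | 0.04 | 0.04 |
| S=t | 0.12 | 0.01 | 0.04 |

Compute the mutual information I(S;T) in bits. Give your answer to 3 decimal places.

0.186 bits

Marginals: p(S) = (0.5600, 0.2700, 0.1700), p(T) = (0.4600, 0.0900, 0.4500).
I(S;T) = Σ p(x,y)·log₂[p(x,y)/(p(x)p(y))].
  (r,a): 0.15·log₂(0.5823) = -0.1170
  (r,b): 0.04·log₂(0.7937) = -0.0133
  (r,c): 0.37·log₂(1.4683) = 0.2050
  (s,a): 0.19·log₂(1.5298) = 0.1165
  (s,b): 0.04·log₂(1.6461) = 0.0288
  (s,c): 0.04·log₂(0.3292) = -0.0641
  (t,a): 0.12·log₂(1.5345) = 0.0741
  (t,b): 0.01·log₂(0.6536) = -0.0061
  (t,c): 0.04·log₂(0.5229) = -0.0374
Sum = 0.186 bits.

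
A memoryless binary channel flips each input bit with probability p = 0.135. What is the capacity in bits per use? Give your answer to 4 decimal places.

Binary symmetric channel: C = 1 − h₂(ε) where h₂ is the binary entropy function.
h₂(0.135) = −0.135·log₂0.135 − 0.865·log₂0.865 = 0.5710.
C = 1 − 0.5710 = 0.4290 bits per channel use.

0.4290 bits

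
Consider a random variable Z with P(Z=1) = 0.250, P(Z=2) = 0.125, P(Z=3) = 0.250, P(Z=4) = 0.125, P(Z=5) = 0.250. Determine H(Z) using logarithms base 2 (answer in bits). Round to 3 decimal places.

H(Z) = −Σ p·log₂ p.
  −(0.250)·log₂(0.250) = 0.5000
  −(0.125)·log₂(0.125) = 0.3750
  −(0.250)·log₂(0.250) = 0.5000
  −(0.125)·log₂(0.125) = 0.3750
  −(0.250)·log₂(0.250) = 0.5000
Sum: 0.5000 + 0.3750 + 0.5000 + 0.3750 + 0.5000 = 2.250 bits.

2.250 bits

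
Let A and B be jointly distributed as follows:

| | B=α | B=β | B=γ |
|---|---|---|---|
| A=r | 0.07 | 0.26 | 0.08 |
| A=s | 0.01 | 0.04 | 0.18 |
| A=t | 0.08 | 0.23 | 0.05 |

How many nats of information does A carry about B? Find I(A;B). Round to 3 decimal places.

0.152 nats

Marginals: p(A) = (0.4100, 0.2300, 0.3600), p(B) = (0.1600, 0.5300, 0.3100).
I(A;B) = H(A) + H(B) − H(A,B).
H(A) = 1.0714, H(B) = 0.9928, H(A,B) = 1.9118.
I(A;B) = 1.0714 + 0.9928 − 1.9118 = 0.152 nats.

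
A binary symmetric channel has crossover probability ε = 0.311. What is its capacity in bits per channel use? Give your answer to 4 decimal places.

0.1057 bits

Binary symmetric channel: C = 1 − h₂(ε) where h₂ is the binary entropy function.
h₂(0.311) = −0.311·log₂0.311 − 0.689·log₂0.689 = 0.8943.
C = 1 − 0.8943 = 0.1057 bits per channel use.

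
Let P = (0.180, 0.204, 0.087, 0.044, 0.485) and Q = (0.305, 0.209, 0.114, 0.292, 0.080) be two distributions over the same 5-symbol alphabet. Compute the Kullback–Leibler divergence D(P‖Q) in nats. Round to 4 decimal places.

D(P‖Q) = Σ p·ln(p/q).
  0.180·ln(0.180/0.305) = -0.09492
  0.204·ln(0.204/0.209) = -0.00494
  0.087·ln(0.087/0.114) = -0.02352
  0.044·ln(0.044/0.292) = -0.08327
  0.485·ln(0.485/0.080) = 0.87403
D(P‖Q) = 0.6674 nats.

0.6674 nats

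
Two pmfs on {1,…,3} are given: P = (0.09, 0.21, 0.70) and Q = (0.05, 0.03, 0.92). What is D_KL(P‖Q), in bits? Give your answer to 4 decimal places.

D(P‖Q) = Σ p·log₂(p/q).
  0.09·log₂(0.09/0.05) = 0.07632
  0.21·log₂(0.21/0.03) = 0.58954
  0.70·log₂(0.70/0.92) = -0.27600
D(P‖Q) = 0.3899 bits.

0.3899 bits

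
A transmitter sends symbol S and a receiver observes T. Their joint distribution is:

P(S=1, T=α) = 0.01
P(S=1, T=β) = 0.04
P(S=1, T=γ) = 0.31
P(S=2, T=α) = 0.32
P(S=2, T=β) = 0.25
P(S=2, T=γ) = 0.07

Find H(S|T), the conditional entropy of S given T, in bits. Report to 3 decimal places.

Marginals: p(S) = (0.3600, 0.6400), p(T) = (0.3300, 0.2900, 0.3800).
H(S|T) = Σ p(T) · H(S|T=·).
  T=α: p=0.3300, H(S|T=α) = 0.1959
  T=β: p=0.2900, H(S|T=β) = 0.5788
  T=γ: p=0.3800, H(S|T=γ) = 0.6892
Weighted sum = 0.494 bits.

0.494 bits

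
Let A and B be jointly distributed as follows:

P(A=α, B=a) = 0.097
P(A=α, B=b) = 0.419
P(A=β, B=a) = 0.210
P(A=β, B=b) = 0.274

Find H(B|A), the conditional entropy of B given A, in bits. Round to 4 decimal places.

0.8377 bits

Marginals: p(A) = (0.5160, 0.4840), p(B) = (0.3070, 0.6930).
H(B|A) = Σ p(A) · H(B|A=·).
  A=α: p=0.5160, H(B|A=α) = 0.6972
  A=β: p=0.4840, H(B|A=β) = 0.9874
Weighted sum = 0.8377 bits.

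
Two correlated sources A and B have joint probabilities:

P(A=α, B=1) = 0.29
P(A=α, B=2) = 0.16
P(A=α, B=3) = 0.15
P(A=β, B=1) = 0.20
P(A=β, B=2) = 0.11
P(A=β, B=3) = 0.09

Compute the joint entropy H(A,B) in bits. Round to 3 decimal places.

H(A,B) = −Σ p(x,y)·log₂ p(x,y) over all 6 cells.
  cell (α,1): −0.29·log₂0.29 = 0.5179
  cell (α,2): −0.16·log₂0.16 = 0.4230
  cell (α,3): −0.15·log₂0.15 = 0.4105
  cell (β,1): −0.20·log₂0.20 = 0.4644
  cell (β,2): −0.11·log₂0.11 = 0.3503
  cell (β,3): −0.09·log₂0.09 = 0.3127
Sum = 2.479 bits.

2.479 bits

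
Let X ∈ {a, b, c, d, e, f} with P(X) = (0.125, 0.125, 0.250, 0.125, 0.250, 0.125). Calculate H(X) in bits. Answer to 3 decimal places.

2.500 bits

H(X) = −Σ p·log₂ p.
  −(0.125)·log₂(0.125) = 0.3750
  −(0.125)·log₂(0.125) = 0.3750
  −(0.250)·log₂(0.250) = 0.5000
  −(0.125)·log₂(0.125) = 0.3750
  −(0.250)·log₂(0.250) = 0.5000
  −(0.125)·log₂(0.125) = 0.3750
Sum: 0.3750 + 0.3750 + 0.5000 + 0.3750 + 0.5000 + 0.3750 = 2.500 bits.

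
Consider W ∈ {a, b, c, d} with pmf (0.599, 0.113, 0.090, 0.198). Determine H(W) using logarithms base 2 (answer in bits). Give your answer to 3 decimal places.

H(W) = −Σ p·log₂ p.
  −(0.599)·log₂(0.599) = 0.4429
  −(0.113)·log₂(0.113) = 0.3555
  −(0.090)·log₂(0.090) = 0.3127
  −(0.198)·log₂(0.198) = 0.4626
Sum: 0.4429 + 0.3555 + 0.3127 + 0.4626 = 1.574 bits.

1.574 bits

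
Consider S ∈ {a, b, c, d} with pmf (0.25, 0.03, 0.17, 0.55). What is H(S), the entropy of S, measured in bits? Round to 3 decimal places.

H(S) = −Σ p·log₂ p.
  −(0.25)·log₂(0.25) = 0.5000
  −(0.03)·log₂(0.03) = 0.1518
  −(0.17)·log₂(0.17) = 0.4346
  −(0.55)·log₂(0.55) = 0.4744
Sum: 0.5000 + 0.1518 + 0.4346 + 0.4744 = 1.561 bits.

1.561 bits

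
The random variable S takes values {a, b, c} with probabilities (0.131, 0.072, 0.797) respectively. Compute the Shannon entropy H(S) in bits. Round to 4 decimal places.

0.9183 bits

H(S) = −Σ p·log₂ p.
  −(0.131)·log₂(0.131) = 0.38414
  −(0.072)·log₂(0.072) = 0.27330
  −(0.797)·log₂(0.797) = 0.26090
Sum: 0.38414 + 0.27330 + 0.26090 = 0.9183 bits.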